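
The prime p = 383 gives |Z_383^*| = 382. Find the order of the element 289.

The order of 289 must divide p − 1 = 382 = 2 · 191.
Divisors: 1, 2, 191, 382.
Check each in increasing order: 289^1 ≡ 289;  289^2 ≡ 27;  289^191 ≡ 1.
Smallest exponent giving 1 is 191.

191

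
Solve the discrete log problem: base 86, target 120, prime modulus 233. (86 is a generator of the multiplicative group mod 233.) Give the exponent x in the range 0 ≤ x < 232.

Baby-step giant-step with m = ceil(sqrt(232)) = 16.
Baby table (86^j mod 233 for j=0..15):
  0:1  1:86  2:173  3:199  4:105  5:176  6:224  7:158
  8:74  9:73  10:220  11:47  12:81  13:209  14:33  15:42
Giant step factor: 86^(-16) ≡ 2 (mod 233).
Scan 120·2^i mod 233 for i = 0, 1, …:
  i=0: 120   i=1: 7   i=2: 14   i=3: 28
  i=4: 56   i=5: 112   i=6: 224
Match at i=6, j=6: x = 6·16 + 6 = 102.

102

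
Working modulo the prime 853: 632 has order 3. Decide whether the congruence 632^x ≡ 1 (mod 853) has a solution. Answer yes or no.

1 ∈ ⟨632⟩ iff 1^3 ≡ 1 (mod 853), since |⟨632⟩| = 3.
1^3 mod 853 = 1.
Since 1 = 1, 1 lies in the subgroup.

yes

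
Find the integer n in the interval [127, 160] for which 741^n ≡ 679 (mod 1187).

Compute 741^127 mod 1187 = 125, then multiply by 741 repeatedly:
  741^127=125  741^128=39  741^129=411  741^130=679
Found 679 at exponent 130.

130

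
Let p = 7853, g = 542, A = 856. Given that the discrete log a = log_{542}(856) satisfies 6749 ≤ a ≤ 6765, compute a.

6759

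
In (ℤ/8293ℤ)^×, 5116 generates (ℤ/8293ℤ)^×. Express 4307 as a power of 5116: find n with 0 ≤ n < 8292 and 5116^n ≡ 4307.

5322

Baby-step giant-step with m = ceil(sqrt(8292)) = 92.
Baby table (5116^j mod 8293 for j=0..91):
  0:1  1:5116  2:748  3:3695  4:3873  5:2291  6:2747  7:5310
  8:6385  9:7826  10:7505  11:7283  12:7672  13:7476  14:8193  15:2566
  16:8130  17:3685  18:2471  19:3104  20:7262  21:8045  22:61  23:5235
  24:4163  25:1484  26:4049  27:7063  28:1707  29:483  30:8007  31:4685
  32:1690  33:4734  34:3584  35:8214  36:2193  37:7252  38:6643  39:874
  40:1457  41:6898  42:3453  43:1458  44:3721  45:4201  46:5153  47:7594
  48:6492  49:7900  50:4611  51:4584  52:7433  53:3823  54:3574  55:6812
  56:3006  57:3474  58:1085  59:2843  60:7159  61:3556  62:5947  63:6128
  64:3308  65:6008  66:3070  67:7471  68:7492  69:7119  70:6241  71:906
  72:7602  73:5955  74:5591  75:999  76:2396  77:882  78:920  79:4589
  80:8134  81:7563  82:5463  83:1298  84:6168  85:623  86:2756  87:1596
  88:4824  89:7909  90:897  91:3023
Giant step factor: 5116^(-92) ≡ 555 (mod 8293).
Scan 4307·555^i mod 8293 for i = 0, 1, …:
  i=0: 4307   i=1: 2001   i=2: 7586   i=3: 5679
  i=4: 505   i=5: 6606   i=6: 824   i=7: 1205
  i=8: 5335   i=9: 324     …   i=56: 6651
  i=57: 920
Match at i=57, j=78: n = 57·92 + 78 = 5322.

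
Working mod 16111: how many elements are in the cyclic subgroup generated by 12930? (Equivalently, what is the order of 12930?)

8055

The order of 12930 must divide p − 1 = 16110 = 2 · 3^2 · 5 · 179.
Divisors: 1, 2, 3, 5, 6, 9, 10, 15, 18, 30, 45, 90, 179, 358, 537, 895, 1074, 1611, 1790, 2685, 3222, 5370, 8055, 16110.
Check each in increasing order: 12930^1 ≡ 12930;  12930^2 ≡ 1053;  12930^3 ≡ 1495;  12930^5 ≡ 11468;  12930^6 ≡ 11707;  12930^9 ≡ 5419;  12930^10 ≡ 931;  12930^15 ≡ 11226;  12930^18 ≡ 11319;  12930^30 ≡ 2834;  12930^45 ≡ 11370;  12930^90 ≡ 2236;  12930^179 ≡ 6385;  12930^358 ≡ 7395;  12930^537 ≡ 11845;  12930^895 ≡ 14379;  12930^1074 ≡ 9437;  12930^1611 ≡ 3147;  12930^1790 ≡ 3178;  12930^2685 ≡ 5666;  12930^3222 ≡ 11455;  12930^5370 ≡ 10444;  12930^8055 ≡ 1.
Smallest exponent giving 1 is 8055.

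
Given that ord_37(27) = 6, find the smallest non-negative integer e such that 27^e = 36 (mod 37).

3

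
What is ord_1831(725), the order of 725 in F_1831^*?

The order of 725 must divide p − 1 = 1830 = 2 · 3 · 5 · 61.
Divisors: 1, 2, 3, 5, 6, 10, 15, 30, 61, 122, 183, 305, 366, 610, 915, 1830.
Check each in increasing order: 725^1 ≡ 725;  725^2 ≡ 128;  725^3 ≡ 1250;  725^5 ≡ 703;  725^6 ≡ 657;  725^10 ≡ 1670;  725^15 ≡ 339;  725^30 ≡ 1399;  725^61 ≡ 655;  725^122 ≡ 571;  725^183 ≡ 481;  725^305 ≡ 1.
Smallest exponent giving 1 is 305.

305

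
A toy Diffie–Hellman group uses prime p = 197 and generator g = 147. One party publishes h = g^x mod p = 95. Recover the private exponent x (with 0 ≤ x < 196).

3

Successive powers of 147 modulo 197:
  147^0=1  147^1=147  147^2=136  147^3=95
So 147^3 ≡ 95 (mod 197), giving x = 3.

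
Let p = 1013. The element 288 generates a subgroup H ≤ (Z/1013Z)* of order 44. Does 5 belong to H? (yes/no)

no

5 ∈ ⟨288⟩ iff 5^44 ≡ 1 (mod 1013), since |⟨288⟩| = 44.
5^44 mod 1013 = 92.
Since 92 ≠ 1, 5 does not lie in the subgroup.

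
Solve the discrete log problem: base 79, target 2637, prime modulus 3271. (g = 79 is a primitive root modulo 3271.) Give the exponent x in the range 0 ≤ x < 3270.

Baby-step giant-step with m = ceil(sqrt(3270)) = 58.
Baby table (79^j mod 3271 for j=0..57):
  0:1  1:79  2:2970  3:2389  4:2284  5:531  6:2697  7:448
  8:2682  9:2534  10:655  11:2680  12:2376  13:1257  14:1173  15:1079
  16:195  17:2321  18:183  19:1373  20:524  21:2144  22:2555  23:2314
  24:2901  25:209  26:156  27:2511  28:2109  29:3061  30:3036  31:1061
  32:2044  33:1197  34:2975  35:2784  36:779  37:2663  38:1033  39:3103
  40:3083  41:1503  42:981  43:2266  44:2380  45:1573  46:3240  47:822
  48:2789  49:1174  50:1158  51:3165  52:1439  53:2467  54:1904  55:3221
  56:2592  57:1966
Giant step factor: 79^(-58) ≡ 643 (mod 3271).
Scan 2637·643^i mod 3271 for i = 0, 1, …:
  i=0: 2637   i=1: 1213   i=2: 1461   i=3: 646
  i=4: 3232   i=5: 1091   i=6: 1519   i=7: 1959
  i=8: 302   i=9: 1197
Match at i=9, j=33: x = 9·58 + 33 = 555.

555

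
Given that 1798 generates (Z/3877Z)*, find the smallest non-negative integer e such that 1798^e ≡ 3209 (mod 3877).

Baby-step giant-step with m = ceil(sqrt(3876)) = 63.
Baby table (1798^j mod 3877 for j=0..62):
  0:1  1:1798  2:3263  3:973  4:927  5:3513  6:741  7:2507
  8:2512  9:3748  10:678  11:1666  12:2424  13:604  14:432  15:1336
  16:2265  17:1620  18:1133  19:1709  20:2198  21:1341  22:3501  23:2427
  24:2121  25:2467  26:378  27:1169  28:528  29:3356  30:1476  31:1980
  32:954  33:1658  34:3548  35:1639  36:402  37:1674  38:1300  39:3446
  40:462  41:998  42:3230  43:3671  44:1804  45:2420  46:1166  47:2888
  48:1321  49:2434  50:3076  51:2046  52:3312  53:3781  54:1857  55:789
  56:3517  57:179  58:51  59:2527  60:3579  61:3099  62:753
Giant step factor: 1798^(-63) ≡ 3792 (mod 3877).
Scan 3209·3792^i mod 3877 for i = 0, 1, …:
  i=0: 3209   i=1: 2502   i=2: 565   i=3: 2376
  i=4: 3521   i=5: 3121   i=6: 2228   i=7: 593
  i=8: 3873   i=9: 340     …   i=32: 1896
  i=33: 1674
Match at i=33, j=37: e = 33·63 + 37 = 2116.

2116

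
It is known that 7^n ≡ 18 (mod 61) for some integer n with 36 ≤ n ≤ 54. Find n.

37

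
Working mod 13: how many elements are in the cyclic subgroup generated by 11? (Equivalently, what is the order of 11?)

12

The order of 11 must divide p − 1 = 12 = 2^2 · 3.
Divisors: 1, 2, 3, 4, 6, 12.
Check each in increasing order: 11^1 ≡ 11;  11^2 ≡ 4;  11^3 ≡ 5;  11^4 ≡ 3;  11^6 ≡ 12;  11^12 ≡ 1.
Smallest exponent giving 1 is 12.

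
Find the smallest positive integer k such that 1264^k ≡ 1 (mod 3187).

1593

The order of 1264 must divide p − 1 = 3186 = 2 · 3^3 · 59.
Divisors: 1, 2, 3, 6, 9, 18, 27, 54, 59, 118, 177, 354, 531, 1062, 1593, 3186.
Check each in increasing order: 1264^1 ≡ 1264;  1264^2 ≡ 1009;  1264^3 ≡ 576;  1264^6 ≡ 328;  1264^9 ≡ 895;  1264^18 ≡ 1088;  1264^27 ≡ 1725;  1264^54 ≡ 2154;  1264^59 ≡ 801;  1264^118 ≡ 1014;  1264^177 ≡ 2716;  1264^354 ≡ 1938;  1264^531 ≡ 1871;  1264^1062 ≡ 1315;  1264^1593 ≡ 1.
Smallest exponent giving 1 is 1593.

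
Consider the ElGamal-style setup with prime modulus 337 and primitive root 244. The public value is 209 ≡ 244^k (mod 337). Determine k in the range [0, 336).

280

Baby-step giant-step with m = ceil(sqrt(336)) = 19.
Baby table (244^j mod 337 for j=0..18):
  0:1  1:244  2:224  3:62  4:300  5:71  6:137  7:65
  8:21  9:69  10:323  11:291  12:234  13:143  14:181  15:17
  16:104  17:101  18:43
Giant step factor: 244^(-19) ≡ 15 (mod 337).
Scan 209·15^i mod 337 for i = 0, 1, …:
  i=0: 209   i=1: 102   i=2: 182   i=3: 34
  i=4: 173   i=5: 236   i=6: 170   i=7: 191
  i=8: 169   i=9: 176     …   i=13: 57
  i=14: 181
Match at i=14, j=14: k = 14·19 + 14 = 280.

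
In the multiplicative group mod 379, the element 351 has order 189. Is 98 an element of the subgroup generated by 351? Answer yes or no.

98 ∈ ⟨351⟩ iff 98^189 ≡ 1 (mod 379), since |⟨351⟩| = 189.
98^189 mod 379 = 378.
Since 378 ≠ 1, 98 does not lie in the subgroup.

no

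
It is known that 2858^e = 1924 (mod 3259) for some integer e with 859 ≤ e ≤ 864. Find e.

Compute 2858^859 mod 3259 = 1581, then multiply by 2858 repeatedly:
  2858^859=1581  2858^860=1524  2858^861=1568  2858^862=219  2858^863=174
  2858^864=1924
Found 1924 at exponent 864.

864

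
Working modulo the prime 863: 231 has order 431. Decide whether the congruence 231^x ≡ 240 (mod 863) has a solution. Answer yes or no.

240 ∈ ⟨231⟩ iff 240^431 ≡ 1 (mod 863), since |⟨231⟩| = 431.
240^431 mod 863 = 862.
Since 862 ≠ 1, 240 does not lie in the subgroup.

no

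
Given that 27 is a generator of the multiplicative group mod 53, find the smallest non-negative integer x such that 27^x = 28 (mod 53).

Baby-step giant-step with m = ceil(sqrt(52)) = 8.
Baby table (27^j mod 53 for j=0..7):
  0:1  1:27  2:40  3:20  4:10  5:5  6:29  7:41
Giant step factor: 27^(-8) ≡ 44 (mod 53).
Scan 28·44^i mod 53 for i = 0, 1, …:
  i=0: 28   i=1: 13   i=2: 42   i=3: 46
  i=4: 10
Match at i=4, j=4: x = 4·8 + 4 = 36.

36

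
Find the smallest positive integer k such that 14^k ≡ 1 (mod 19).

The order of 14 must divide p − 1 = 18 = 2 · 3^2.
Divisors: 1, 2, 3, 6, 9, 18.
Check each in increasing order: 14^1 ≡ 14;  14^2 ≡ 6;  14^3 ≡ 8;  14^6 ≡ 7;  14^9 ≡ 18;  14^18 ≡ 1.
Smallest exponent giving 1 is 18.

18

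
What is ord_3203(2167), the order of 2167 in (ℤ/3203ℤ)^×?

The order of 2167 must divide p − 1 = 3202 = 2 · 1601.
Divisors: 1, 2, 1601, 3202.
Check each in increasing order: 2167^1 ≡ 2167;  2167^2 ≡ 291;  2167^1601 ≡ 1.
Smallest exponent giving 1 is 1601.

1601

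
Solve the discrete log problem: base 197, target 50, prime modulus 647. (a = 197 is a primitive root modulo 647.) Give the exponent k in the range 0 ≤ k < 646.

258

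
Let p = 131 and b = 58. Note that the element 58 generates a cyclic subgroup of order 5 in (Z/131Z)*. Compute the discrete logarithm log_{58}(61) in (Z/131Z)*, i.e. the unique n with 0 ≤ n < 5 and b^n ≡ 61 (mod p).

4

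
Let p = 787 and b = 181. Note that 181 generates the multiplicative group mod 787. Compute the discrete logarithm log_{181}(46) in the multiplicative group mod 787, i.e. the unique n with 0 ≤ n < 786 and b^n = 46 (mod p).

147

Baby-step giant-step with m = ceil(sqrt(786)) = 29.
Baby table (181^j mod 787 for j=0..28):
  0:1  1:181  2:494  3:483  4:66  5:141  6:337  7:398
  8:421  9:649  10:206  11:297  12:241  13:336  14:217  15:714
  16:166  17:140  18:156  19:691  20:725  21:583  22:65  23:747
  24:630  25:702  26:355  27:508  28:656
Giant step factor: 181^(-29) ≡ 187 (mod 787).
Scan 46·187^i mod 787 for i = 0, 1, …:
  i=0: 46   i=1: 732   i=2: 733   i=3: 133
  i=4: 474   i=5: 494
Match at i=5, j=2: n = 5·29 + 2 = 147.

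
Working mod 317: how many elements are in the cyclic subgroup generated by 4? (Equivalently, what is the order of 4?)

158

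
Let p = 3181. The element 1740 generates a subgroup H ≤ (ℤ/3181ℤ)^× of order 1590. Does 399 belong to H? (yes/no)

399 ∈ ⟨1740⟩ iff 399^1590 ≡ 1 (mod 3181), since |⟨1740⟩| = 1590.
399^1590 mod 3181 = 1.
Since 1 = 1, 399 lies in the subgroup.

yes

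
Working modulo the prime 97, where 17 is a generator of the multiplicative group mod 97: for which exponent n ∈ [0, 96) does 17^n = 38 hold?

11

Baby-step giant-step with m = ceil(sqrt(96)) = 10.
Baby table (17^j mod 97 for j=0..9):
  0:1  1:17  2:95  3:63  4:4  5:68  6:89  7:58
  8:16  9:78
Giant step factor: 17^(-10) ≡ 3 (mod 97).
Scan 38·3^i mod 97 for i = 0, 1, …:
  i=0: 38   i=1: 17
Match at i=1, j=1: n = 1·10 + 1 = 11.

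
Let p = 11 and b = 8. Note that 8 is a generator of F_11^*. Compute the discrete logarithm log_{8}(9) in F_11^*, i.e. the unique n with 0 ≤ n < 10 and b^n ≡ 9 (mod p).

2

Successive powers of 8 modulo 11:
  8^0=1  8^1=8  8^2=9
So 8^2 ≡ 9 (mod 11), giving n = 2.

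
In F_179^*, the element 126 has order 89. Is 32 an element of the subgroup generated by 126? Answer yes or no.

no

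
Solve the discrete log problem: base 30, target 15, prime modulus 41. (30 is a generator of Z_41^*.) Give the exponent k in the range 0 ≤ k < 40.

19

Successive powers of 30 modulo 41:
  30^0=1  30^1=30  30^2=39  30^3=22  30^4=4  30^5=38
  30^6=33  30^7=6  30^8=16  30^9=29  30^10=9  30^11=24
  30^12=23  30^13=34  30^14=36  30^15=14  30^16=10  30^17=13
  30^18=21  30^19=15
So 30^19 ≡ 15 (mod 41), giving k = 19.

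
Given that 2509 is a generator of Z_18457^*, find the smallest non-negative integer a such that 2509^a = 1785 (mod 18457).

Baby-step giant-step with m = ceil(sqrt(18456)) = 136.
Baby table (2509^j mod 18457 for j=0..135):
  0:1  1:2509  2:1244  3:1963  4:15605  5:5648  6:14313  7:12452
  8:12824  9:4865  10:6208  11:16621  12:7726  13:4684  14:13504  15:12941
  16:3106  17:4100  18:6351  19:6268  20:1048  21:8538  22:11722  23:8497
  24:1138  25:12864  26:12940  27:597  28:2856  29:4388  30:9120  31:13857
  32:12682  33:17727  34:14130  35:14730  36:6656  37:14776  38:11328  39:16629
  40:9341  41:14636  42:10751  43:8582  44:11376  45:7862  46:13682  47:16575
  48:3054  49:2831  50:15491  51:14934  52:1696  53:10154  54:5726  55:6988
  56:17199  57:18282  58:3893  59:3784  60:7158  61:761  62:8278  63:5377
  64:17283  65:7554  66:16104  67:2563  68:7531  69:13768  70:10865  71:17753
  72:5536  73:10160  74:2323  75:14452  76:10520  77:1170  78:867  79:15834
  80:8042  81:3877  82:554  83:5711  84:6267  85:16996  86:7294  87:9759
  88:11349  89:13947  90:17008  91:488  92:6230  93:16448  94:16637  95:10956
  96:6131  97:7998  98:4223  99:1189  100:11624  101:2556  102:8425  103:5060
  104:15581  105:803  106:2914  107:2254  108:7444  109:16969  110:13379  111:13085
  112:13719  113:17123  114:12168  115:1634  116:2252  117:2426  118:14481  119:9453
  120:332  121:2423  122:6954  123:5721  124:12900  125:10979  126:8467  127:18153
  128:12458  129:9421  130:12329  131:17986  132:17966  133:4700  134:16734  135:14388
Giant step factor: 2509^(-136) ≡ 15327 (mod 18457).
Scan 1785·15327^i mod 18457 for i = 0, 1, …:
  i=0: 1785   i=1: 5421   i=2: 12710   i=3: 10992
  i=4: 17345   i=5: 10644   i=6: 17622   i=7: 11113
  i=8: 7755   i=9: 16262     …   i=50: 2185
  i=51: 8497
Match at i=51, j=23: a = 51·136 + 23 = 6959.

6959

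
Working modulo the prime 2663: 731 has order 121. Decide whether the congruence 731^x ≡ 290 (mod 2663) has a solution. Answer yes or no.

no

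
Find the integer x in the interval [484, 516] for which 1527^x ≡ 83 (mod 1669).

514

Compute 1527^484 mod 1669 = 915, then multiply by 1527 repeatedly:
  1527^484=915  1527^485=252  1527^486=934  1527^487=892  1527^488=180
  1527^489=1144  1527^490=1114  1527^491=367  1527^492=1294  1527^493=1511
  1527^494=739  1527^495=209  1527^496=364  1527^497=51  1527^498=1103
  1527^499=260  1527^500=1467  1527^501=311  1527^502=901  1527^503=571
  1527^504=699  1527^505=882  1527^506=1600  1527^507=1453  1527^508=630
  1527^509=666  1527^510=561  1527^511=450  1527^512=1191  1527^513=1116
  1527^514=83
Found 83 at exponent 514.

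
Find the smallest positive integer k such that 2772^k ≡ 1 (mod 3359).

3358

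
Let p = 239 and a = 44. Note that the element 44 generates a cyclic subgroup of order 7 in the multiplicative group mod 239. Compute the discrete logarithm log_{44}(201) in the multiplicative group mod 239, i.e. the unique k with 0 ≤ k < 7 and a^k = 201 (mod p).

Successive powers of 44 modulo 239:
  44^0=1  44^1=44  44^2=24  44^3=100  44^4=98  44^5=10
  44^6=201
So 44^6 ≡ 201 (mod 239), giving k = 6.

6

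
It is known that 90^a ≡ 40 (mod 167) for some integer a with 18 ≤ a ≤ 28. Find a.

Compute 90^18 mod 167 = 76, then multiply by 90 repeatedly:
  90^18=76  90^19=160  90^20=38  90^21=80  90^22=19
  90^23=40
Found 40 at exponent 23.

23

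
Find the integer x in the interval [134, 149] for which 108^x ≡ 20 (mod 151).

Compute 108^134 mod 151 = 40, then multiply by 108 repeatedly:
  108^134=40  108^135=92  108^136=121  108^137=82  108^138=98
  108^139=14  108^140=2  108^141=65  108^142=74  108^143=140
  108^144=20
Found 20 at exponent 144.

144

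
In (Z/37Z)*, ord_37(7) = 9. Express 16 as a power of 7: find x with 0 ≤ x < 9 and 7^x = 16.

8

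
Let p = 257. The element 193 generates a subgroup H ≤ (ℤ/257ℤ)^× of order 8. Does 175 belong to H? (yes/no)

no

175 ∈ ⟨193⟩ iff 175^8 ≡ 1 (mod 257), since |⟨193⟩| = 8.
175^8 mod 257 = 197.
Since 197 ≠ 1, 175 does not lie in the subgroup.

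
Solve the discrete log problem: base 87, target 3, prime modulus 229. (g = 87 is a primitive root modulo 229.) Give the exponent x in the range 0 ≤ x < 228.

164

Baby-step giant-step with m = ceil(sqrt(228)) = 16.
Baby table (87^j mod 229 for j=0..15):
  0:1  1:87  2:12  3:128  4:144  5:162  6:125  7:112
  8:126  9:199  10:138  11:98  12:53  13:31  14:178  15:143
Giant step factor: 87^(-16) ≡ 171 (mod 229).
Scan 3·171^i mod 229 for i = 0, 1, …:
  i=0: 3   i=1: 55   i=2: 16   i=3: 217
  i=4: 9   i=5: 165   i=6: 48   i=7: 193
  i=8: 27   i=9: 37   i=10: 144
Match at i=10, j=4: x = 10·16 + 4 = 164.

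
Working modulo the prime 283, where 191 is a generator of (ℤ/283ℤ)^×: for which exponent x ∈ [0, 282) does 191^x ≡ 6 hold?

250

Baby-step giant-step with m = ceil(sqrt(282)) = 17.
Baby table (191^j mod 283 for j=0..16):
  0:1  1:191  2:257  3:128  4:110  5:68  6:253  7:213
  8:214  9:122  10:96  11:224  12:51  13:119  14:89  15:19
  16:233
Giant step factor: 191^(-17) ≡ 114 (mod 283).
Scan 6·114^i mod 283 for i = 0, 1, …:
  i=0: 6   i=1: 118   i=2: 151   i=3: 234
  i=4: 74   i=5: 229   i=6: 70   i=7: 56
  i=8: 158   i=9: 183     …   i=13: 276
  i=14: 51
Match at i=14, j=12: x = 14·17 + 12 = 250.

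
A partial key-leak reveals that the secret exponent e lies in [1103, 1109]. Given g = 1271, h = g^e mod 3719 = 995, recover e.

Compute 1271^1103 mod 3719 = 1733, then multiply by 1271 repeatedly:
  1271^1103=1733  1271^1104=995
Found 995 at exponent 1104.

1104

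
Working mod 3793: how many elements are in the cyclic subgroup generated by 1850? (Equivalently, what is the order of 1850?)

3792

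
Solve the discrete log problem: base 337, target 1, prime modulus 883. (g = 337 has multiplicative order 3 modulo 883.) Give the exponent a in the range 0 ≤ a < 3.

0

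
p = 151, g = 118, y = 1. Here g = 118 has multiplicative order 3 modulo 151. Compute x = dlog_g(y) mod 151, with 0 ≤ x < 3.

0

Successive powers of 118 modulo 151:
  118^0=1
So 118^0 ≡ 1 (mod 151), giving x = 0.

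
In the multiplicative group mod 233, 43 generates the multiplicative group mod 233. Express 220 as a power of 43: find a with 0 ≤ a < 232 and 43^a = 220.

178

Baby-step giant-step with m = ceil(sqrt(232)) = 16.
Baby table (43^j mod 233 for j=0..15):
  0:1  1:43  2:218  3:54  4:225  5:122  6:120  7:34
  8:64  9:189  10:205  11:194  12:187  13:119  14:224  15:79
Giant step factor: 43^(-16) ≡ 126 (mod 233).
Scan 220·126^i mod 233 for i = 0, 1, …:
  i=0: 220   i=1: 226   i=2: 50   i=3: 9
  i=4: 202   i=5: 55   i=6: 173   i=7: 129
  i=8: 177   i=9: 167   i=10: 72   i=11: 218
Match at i=11, j=2: a = 11·16 + 2 = 178.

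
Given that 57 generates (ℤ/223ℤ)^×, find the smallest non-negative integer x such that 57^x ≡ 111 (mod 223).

15

Successive powers of 57 modulo 223:
  57^0=1  57^1=57  57^2=127  57^3=103  57^4=73  57^5=147
  57^6=128  57^7=160  57^8=200  57^9=27  57^10=201  57^11=84
  57^12=105  57^13=187  57^14=178  57^15=111
So 57^15 ≡ 111 (mod 223), giving x = 15.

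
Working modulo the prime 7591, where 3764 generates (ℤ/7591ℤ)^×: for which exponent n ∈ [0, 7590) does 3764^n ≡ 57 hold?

Successive powers of 3764 modulo 7591:
  3764^0=1  3764^1=3764  3764^2=2890  3764^3=57
So 3764^3 ≡ 57 (mod 7591), giving n = 3.

3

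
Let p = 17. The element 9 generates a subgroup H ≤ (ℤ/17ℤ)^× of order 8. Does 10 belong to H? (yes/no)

no

⟨9⟩ has order 8; its elements mod 17 are {1, 2, 4, 8, 9, 13, 15, 16}.
10 is not in this set.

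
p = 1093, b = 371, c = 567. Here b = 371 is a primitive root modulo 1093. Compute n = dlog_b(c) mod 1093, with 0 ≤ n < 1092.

452

Baby-step giant-step with m = ceil(sqrt(1092)) = 34.
Baby table (371^j mod 1093 for j=0..33):
  0:1  1:371  2:1016  3:944  4:464  5:543  6:341  7:816
  8:1068  9:562  10:832  11:446  12:423  13:634  14:219  15:367
  16:625  17:159  18:1060  19:873  20:355  21:545  22:1083  23:662
  24:770  25:397  26:825  27:35  28:962  29:584  30:250  31:938
  32:424  33:1005
Giant step factor: 371^(-34) ≡ 839 (mod 1093).
Scan 567·839^i mod 1093 for i = 0, 1, …:
  i=0: 567   i=1: 258   i=2: 48   i=3: 924
  i=4: 299   i=5: 564   i=6: 1020   i=7: 1054
  i=8: 69   i=9: 1055   i=10: 908   i=11: 1084
  i=12: 100   i=13: 832
Match at i=13, j=10: n = 13·34 + 10 = 452.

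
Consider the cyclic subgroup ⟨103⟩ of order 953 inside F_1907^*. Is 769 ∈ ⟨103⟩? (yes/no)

769 ∈ ⟨103⟩ iff 769^953 ≡ 1 (mod 1907), since |⟨103⟩| = 953.
769^953 mod 1907 = 1.
Since 1 = 1, 769 lies in the subgroup.

yes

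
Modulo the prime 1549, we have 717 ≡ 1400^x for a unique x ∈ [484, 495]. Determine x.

Compute 1400^484 mod 1549 = 367, then multiply by 1400 repeatedly:
  1400^484=367  1400^485=1081  1400^486=27  1400^487=624  1400^488=1513
  1400^489=717
Found 717 at exponent 489.

489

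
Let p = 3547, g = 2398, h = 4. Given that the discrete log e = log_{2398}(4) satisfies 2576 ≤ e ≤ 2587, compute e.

Compute 2398^2576 mod 3547 = 1494, then multiply by 2398 repeatedly:
  2398^2576=1494  2398^2577=142  2398^2578=4
Found 4 at exponent 2578.

2578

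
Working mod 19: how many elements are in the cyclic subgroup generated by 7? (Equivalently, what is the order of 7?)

The order of 7 must divide p − 1 = 18 = 2 · 3^2.
Divisors: 1, 2, 3, 6, 9, 18.
Check each in increasing order: 7^1 ≡ 7;  7^2 ≡ 11;  7^3 ≡ 1.
Smallest exponent giving 1 is 3.

3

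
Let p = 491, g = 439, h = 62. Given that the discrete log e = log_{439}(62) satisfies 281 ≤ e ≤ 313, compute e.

307

Compute 439^281 mod 491 = 391, then multiply by 439 repeatedly:
  439^281=391  439^282=290  439^283=141  439^284=33  439^285=248
  439^286=361  439^287=377  439^288=36  439^289=92  439^290=126
  439^291=322  439^292=441  439^293=145  439^294=316  439^295=262
  439^296=124  439^297=426  439^298=434  439^299=18  439^300=46
  439^301=63  439^302=161  439^303=466  439^304=318  439^305=158
  439^306=131  439^307=62
Found 62 at exponent 307.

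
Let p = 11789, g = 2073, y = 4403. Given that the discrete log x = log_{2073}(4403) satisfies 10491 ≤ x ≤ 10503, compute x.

10497

Compute 2073^10491 mod 11789 = 9515, then multiply by 2073 repeatedly:
  2073^10491=9515  2073^10492=1598  2073^10493=11734  2073^10494=3875  2073^10495=4566
  2073^10496=10540  2073^10497=4403
Found 4403 at exponent 10497.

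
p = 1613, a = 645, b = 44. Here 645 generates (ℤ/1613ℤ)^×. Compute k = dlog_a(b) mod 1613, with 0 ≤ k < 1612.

1039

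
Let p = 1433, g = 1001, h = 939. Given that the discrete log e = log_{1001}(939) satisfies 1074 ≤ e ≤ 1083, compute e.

1083

Compute 1001^1074 mod 1433 = 891, then multiply by 1001 repeatedly:
  1001^1074=891  1001^1075=565  1001^1076=963  1001^1077=987  1001^1078=650
  1001^1079=68  1001^1080=717  1001^1081=1217  1001^1082=167  1001^1083=939
Found 939 at exponent 1083.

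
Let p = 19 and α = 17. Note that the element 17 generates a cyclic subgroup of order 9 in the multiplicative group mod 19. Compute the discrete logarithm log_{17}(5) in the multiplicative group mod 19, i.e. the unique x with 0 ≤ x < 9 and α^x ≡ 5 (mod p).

Successive powers of 17 modulo 19:
  17^0=1  17^1=17  17^2=4  17^3=11  17^4=16  17^5=6
  17^6=7  17^7=5
So 17^7 ≡ 5 (mod 19), giving x = 7.

7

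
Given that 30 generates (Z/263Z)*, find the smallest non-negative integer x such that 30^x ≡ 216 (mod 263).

Baby-step giant-step with m = ceil(sqrt(262)) = 17.
Baby table (30^j mod 263 for j=0..16):
  0:1  1:30  2:111  3:174  4:223  5:115  6:31  7:141
  8:22  9:134  10:75  11:146  12:172  13:163  14:156  15:209
  16:221
Giant step factor: 30^(-17) ≡ 110 (mod 263).
Scan 216·110^i mod 263 for i = 0, 1, …:
  i=0: 216   i=1: 90   i=2: 169   i=3: 180
  i=4: 75
Match at i=4, j=10: x = 4·17 + 10 = 78.

78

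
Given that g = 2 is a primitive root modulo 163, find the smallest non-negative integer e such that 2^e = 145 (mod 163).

Baby-step giant-step with m = ceil(sqrt(162)) = 13.
Baby table (2^j mod 163 for j=0..12):
  0:1  1:2  2:4  3:8  4:16  5:32  6:64  7:128
  8:93  9:23  10:46  11:92  12:21
Giant step factor: 2^(-13) ≡ 66 (mod 163).
Scan 145·66^i mod 163 for i = 0, 1, …:
  i=0: 145   i=1: 116   i=2: 158   i=3: 159
  i=4: 62   i=5: 17   i=6: 144   i=7: 50
  i=8: 40   i=9: 32
Match at i=9, j=5: e = 9·13 + 5 = 122.

122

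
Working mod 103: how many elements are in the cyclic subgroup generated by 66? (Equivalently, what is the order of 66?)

The order of 66 must divide p − 1 = 102 = 2 · 3 · 17.
Divisors: 1, 2, 3, 6, 17, 34, 51, 102.
Check each in increasing order: 66^1 ≡ 66;  66^2 ≡ 30;  66^3 ≡ 23;  66^6 ≡ 14;  66^17 ≡ 1.
Smallest exponent giving 1 is 17.

17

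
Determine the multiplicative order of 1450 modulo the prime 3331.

1110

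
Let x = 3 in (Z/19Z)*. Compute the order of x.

18

The order of 3 must divide p − 1 = 18 = 2 · 3^2.
Divisors: 1, 2, 3, 6, 9, 18.
Check each in increasing order: 3^1 ≡ 3;  3^2 ≡ 9;  3^3 ≡ 8;  3^6 ≡ 7;  3^9 ≡ 18;  3^18 ≡ 1.
Smallest exponent giving 1 is 18.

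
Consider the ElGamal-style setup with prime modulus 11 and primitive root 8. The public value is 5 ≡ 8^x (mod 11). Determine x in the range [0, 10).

Successive powers of 8 modulo 11:
  8^0=1  8^1=8  8^2=9  8^3=6  8^4=4  8^5=10
  8^6=3  8^7=2  8^8=5
So 8^8 ≡ 5 (mod 11), giving x = 8.

8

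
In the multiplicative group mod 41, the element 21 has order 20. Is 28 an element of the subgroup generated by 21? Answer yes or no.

no

⟨21⟩ has order 20; its elements mod 41 are {1, 2, 4, 5, 8, 9, 10, 16, 18, 20, 21, 23, 25, 31, 32, 33, 36, 37, 39, 40}.
28 is not in this set.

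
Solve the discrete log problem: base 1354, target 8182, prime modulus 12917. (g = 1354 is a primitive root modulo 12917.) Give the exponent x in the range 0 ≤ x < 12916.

Baby-step giant-step with m = ceil(sqrt(12916)) = 114.
Baby table (1354^j mod 12917 for j=0..113):
  0:1  1:1354  2:12019  3:11223  4:5550  5:9923  6:2062  7:1876
  8:8372  9:7479  10:12555  11:698  12:2151  13:6129  14:5952  15:11717
  16:2742  17:5489  18:4831  19:5172  20:1874  21:5664  22:9275  23:3026
  24:2515  25:8139  26:2005  27:2200  28:7890  29:701  30:6213  31:3435
  32:870  33:2533  34:6677  35:11675  36:10459  37:4454  38:11394  39:4578
  40:11369  41:9479  42:7985  43:161  44:11322  45:10426  46:11440  47:2277
  48:8812  49:9057  50:4945  51:4524  52:2838  53:6303  54:9042  55:10469
  56:5077  57:2414  58:555  59:2284  60:5373  61:2771  62:6004  63:4623
  64:7714  65:7820  66:9257  67:4488  68:5762  69:12797  70:5441  71:4424
  72:9525  73:5684  74:10521  75:10900  76:7386  77:2886  78:6710  79:4689
  80:6659  81:220  82:789  83:9112  84:1913  85:6802  86:87  87:1545
  88:12293  89:7626  90:4921  91:10779  92:11473  93:8208  94:5012  95:4823
  96:7257  97:9058  98:6299  99:3626  100:1144  101:11853  102:6048  103:12531
  104:6953  105:10786  106:8034  107:1922  108:6071  109:4922  110:12133  111:10575
  112:6514  113:10562
Giant step factor: 1354^(-114) ≡ 2606 (mod 12917).
Scan 8182·2606^i mod 12917 for i = 0, 1, …:
  i=0: 8182   i=1: 9242   i=2: 7364   i=3: 8839
  i=4: 3423   i=5: 7608   i=6: 11770   i=7: 7662
  i=8: 10407   i=9: 7859   i=10: 7109   i=11: 3076
  i=12: 7516   i=13: 4524
Match at i=13, j=51: x = 13·114 + 51 = 1533.

1533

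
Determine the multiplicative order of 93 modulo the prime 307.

9

The order of 93 must divide p − 1 = 306 = 2 · 3^2 · 17.
Divisors: 1, 2, 3, 6, 9, 17, 18, 34, 51, 102, 153, 306.
Check each in increasing order: 93^1 ≡ 93;  93^2 ≡ 53;  93^3 ≡ 17;  93^6 ≡ 289;  93^9 ≡ 1.
Smallest exponent giving 1 is 9.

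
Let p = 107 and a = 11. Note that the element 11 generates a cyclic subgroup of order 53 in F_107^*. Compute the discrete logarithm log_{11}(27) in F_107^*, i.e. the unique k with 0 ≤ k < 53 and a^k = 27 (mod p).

24

Baby-step giant-step with m = ceil(sqrt(53)) = 8.
Baby table (11^j mod 107 for j=0..7):
  0:1  1:11  2:14  3:47  4:89  5:16  6:69  7:10
Giant step factor: 11^(-8) ≡ 36 (mod 107).
Scan 27·36^i mod 107 for i = 0, 1, …:
  i=0: 27   i=1: 9   i=2: 3   i=3: 1
Match at i=3, j=0: k = 3·8 + 0 = 24.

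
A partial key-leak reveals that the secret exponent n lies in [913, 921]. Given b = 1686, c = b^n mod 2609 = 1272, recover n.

918

Compute 1686^913 mod 2609 = 1881, then multiply by 1686 repeatedly:
  1686^913=1881  1686^914=1431  1686^915=1950  1686^916=360  1686^917=1672
  1686^918=1272
Found 1272 at exponent 918.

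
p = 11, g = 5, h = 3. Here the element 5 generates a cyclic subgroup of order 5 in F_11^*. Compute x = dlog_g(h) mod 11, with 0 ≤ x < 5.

Successive powers of 5 modulo 11:
  5^0=1  5^1=5  5^2=3
So 5^2 ≡ 3 (mod 11), giving x = 2.

2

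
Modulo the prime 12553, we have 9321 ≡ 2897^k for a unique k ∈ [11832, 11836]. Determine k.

Compute 2897^11832 mod 12553 = 3675, then multiply by 2897 repeatedly:
  2897^11832=3675  2897^11833=1531  2897^11834=4098  2897^11835=9321
Found 9321 at exponent 11835.

11835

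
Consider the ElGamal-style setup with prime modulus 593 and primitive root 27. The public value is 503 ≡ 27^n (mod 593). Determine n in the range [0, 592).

223

Baby-step giant-step with m = ceil(sqrt(592)) = 25.
Baby table (27^j mod 593 for j=0..24):
  0:1  1:27  2:136  3:114  4:113  5:86  6:543  7:429
  8:316  9:230  10:280  11:444  12:128  13:491  14:211  15:360
  16:232  17:334  18:123  19:356  20:124  21:383  22:260  23:497
  24:373
Giant step factor: 27^(-25) ≡ 415 (mod 593).
Scan 503·415^i mod 593 for i = 0, 1, …:
  i=0: 503   i=1: 9   i=2: 177   i=3: 516
  i=4: 67   i=5: 527   i=6: 481   i=7: 367
  i=8: 497
Match at i=8, j=23: n = 8·25 + 23 = 223.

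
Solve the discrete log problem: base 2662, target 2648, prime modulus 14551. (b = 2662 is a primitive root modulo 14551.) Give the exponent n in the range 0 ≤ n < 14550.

3231

Baby-step giant-step with m = ceil(sqrt(14550)) = 121.
Baby table (2662^j mod 14551 for j=0..120):
  0:1  1:2662  2:14458  3:14352  4:8649  5:3956  6:10499  7:10418
  8:13061  9:6043  10:7611  11:5490  12:5176  13:13266  14:13366  15:3097
  16:8348  17:2999  18:9390  19:12113  20:14341  21:8469  22:4979  23:12688
  24:2585  25:13198  26:6962  27:9421  28:7329  29:11458  30:2300  31:11180
  32:4365  33:7932  34:1483  35:4425  36:7591  37:10454  38:7036  39:2695
  40:447  41:11283  42:2082  43:12904  44:10088  45:7661  46:7631  47:526
  48:3316  49:9286  50:11734  51:9462  52:63  53:7645  54:8692  55:2014
  56:6500  57:1861  58:6642  59:1539  60:7987  61:2383  62:13861  63:11197
  64:5966  65:6351  66:12651  67:5948  68:2088  69:14325  70:9530  71:6467
  72:1321  73:9711  74:8106  75:13590  76:2794  77:2067  78:2076  79:11483
  80:10646  81:8855  82:13941  83:5892  84:13077  85:4982  86:6123  87:2306
  88:12601  89:3807  90:6738  91:9724  92:13610  93:12381  94:207  95:12647
  96:9851  97:2460  98:570  99:4036  100:5194  101:2978  102:11692  103:14066
  104:3969  105:1452  106:9209  107:10474  108:2072  109:835  110:11018  111:9651
  112:8447  113:4619  114:183  115:6963  116:12083  117:7236  118:11259  119:10949
  120:585
Giant step factor: 2662^(-121) ≡ 2092 (mod 14551).
Scan 2648·2092^i mod 14551 for i = 0, 1, …:
  i=0: 2648   i=1: 10236   i=2: 9191   i=3: 5701
  i=4: 9223   i=5: 14441   i=6: 2696   i=7: 8795
  i=8: 6676   i=9: 11783     …   i=25: 2409
  i=26: 4982
Match at i=26, j=85: n = 26·121 + 85 = 3231.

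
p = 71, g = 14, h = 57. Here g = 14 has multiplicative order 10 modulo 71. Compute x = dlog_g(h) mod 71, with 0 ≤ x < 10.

6

Successive powers of 14 modulo 71:
  14^0=1  14^1=14  14^2=54  14^3=46  14^4=5  14^5=70
  14^6=57
So 14^6 ≡ 57 (mod 71), giving x = 6.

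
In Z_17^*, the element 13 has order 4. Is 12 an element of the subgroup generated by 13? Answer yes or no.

12 ∈ ⟨13⟩ iff 12^4 ≡ 1 (mod 17), since |⟨13⟩| = 4.
12^4 mod 17 = 13.
Since 13 ≠ 1, 12 does not lie in the subgroup.

no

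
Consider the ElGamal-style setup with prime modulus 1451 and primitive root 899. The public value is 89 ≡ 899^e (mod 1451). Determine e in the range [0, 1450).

213

Baby-step giant-step with m = ceil(sqrt(1450)) = 39.
Baby table (899^j mod 1451 for j=0..38):
  0:1  1:899  2:1445  3:410  4:36  5:442  6:1235  7:250
  8:1296  9:1402  10:930  11:294  12:224  13:1138  14:107  15:427
  16:809  17:340  18:950  19:862  20:104  21:632  22:827  23:561
  24:842  25:987  26:752  27:1333  28:1292  29:708  30:954  31:105
  32:80  33:821  34:971  35:878  36:1429  37:536  38:132
Giant step factor: 899^(-39) ≡ 1012 (mod 1451).
Scan 89·1012^i mod 1451 for i = 0, 1, …:
  i=0: 89   i=1: 106   i=2: 1349   i=3: 1248
  i=4: 606   i=5: 950
Match at i=5, j=18: e = 5·39 + 18 = 213.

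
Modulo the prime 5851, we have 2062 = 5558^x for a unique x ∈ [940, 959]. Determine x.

Compute 5558^940 mod 5851 = 3739, then multiply by 5558 repeatedly:
  5558^940=3739  5558^941=4461  5558^942=3551  5558^943=1035  5558^944=997
  5558^945=429  5558^946=3025  5558^947=3027  5558^948=2441  5558^949=4460
  5558^950=3844  5558^951=2951  5558^952=1305  5558^953=3801  5558^954=3848
  5558^955=1779  5558^956=5343  5558^957=2569  5558^958=2062
Found 2062 at exponent 958.

958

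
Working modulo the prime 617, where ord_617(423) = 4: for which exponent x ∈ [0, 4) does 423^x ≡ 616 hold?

2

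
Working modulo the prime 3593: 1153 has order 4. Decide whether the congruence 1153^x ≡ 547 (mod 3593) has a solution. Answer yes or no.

547 ∈ ⟨1153⟩ iff 547^4 ≡ 1 (mod 3593), since |⟨1153⟩| = 4.
547^4 mod 3593 = 2804.
Since 2804 ≠ 1, 547 does not lie in the subgroup.

no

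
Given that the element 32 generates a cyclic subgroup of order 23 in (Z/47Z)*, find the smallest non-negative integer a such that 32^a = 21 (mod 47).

20

Successive powers of 32 modulo 47:
  32^0=1  32^1=32  32^2=37  32^3=9  32^4=6  32^5=4
  32^6=34  32^7=7  32^8=36  32^9=24  32^10=16  32^11=42
  32^12=28  32^13=3  32^14=2  32^15=17  32^16=27  32^17=18
  32^18=12  32^19=8  32^20=21
So 32^20 ≡ 21 (mod 47), giving a = 20.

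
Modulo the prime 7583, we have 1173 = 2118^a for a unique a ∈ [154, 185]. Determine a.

Compute 2118^154 mod 7583 = 3893, then multiply by 2118 repeatedly:
  2118^154=3893  2118^155=2653  2118^156=51  2118^157=1856  2118^158=3014
  2118^159=6349  2118^160=2523  2118^161=5282  2118^162=2351  2118^163=4970
  2118^164=1256  2118^165=6158  2118^166=7467  2118^167=4551  2118^168=1025
  2118^169=2212  2118^170=6305  2118^171=327  2118^172=2533  2118^173=3713
  2118^174=563  2118^175=1903  2118^176=3981  2118^177=7045  2118^178=5549
  2118^179=6715  2118^180=4245  2118^181=5055  2118^182=6877  2118^183=6126
  2118^184=355  2118^185=1173
Found 1173 at exponent 185.

185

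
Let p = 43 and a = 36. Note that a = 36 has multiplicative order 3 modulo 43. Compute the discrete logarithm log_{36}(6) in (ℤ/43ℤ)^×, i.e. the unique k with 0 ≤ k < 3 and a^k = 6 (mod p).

Successive powers of 36 modulo 43:
  36^0=1  36^1=36  36^2=6
So 36^2 ≡ 6 (mod 43), giving k = 2.

2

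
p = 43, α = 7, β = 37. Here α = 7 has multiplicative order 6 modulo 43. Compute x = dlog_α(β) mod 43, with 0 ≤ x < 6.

5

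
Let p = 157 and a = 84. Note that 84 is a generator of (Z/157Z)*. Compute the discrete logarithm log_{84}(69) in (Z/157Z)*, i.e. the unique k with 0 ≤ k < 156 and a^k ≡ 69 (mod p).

103

Baby-step giant-step with m = ceil(sqrt(156)) = 13.
Baby table (84^j mod 157 for j=0..12):
  0:1  1:84  2:148  3:29  4:81  5:53  6:56  7:151
  8:124  9:54  10:140  11:142  12:153
Giant step factor: 84^(-13) ≡ 107 (mod 157).
Scan 69·107^i mod 157 for i = 0, 1, …:
  i=0: 69   i=1: 4   i=2: 114   i=3: 109
  i=4: 45   i=5: 105   i=6: 88   i=7: 153
Match at i=7, j=12: k = 7·13 + 12 = 103.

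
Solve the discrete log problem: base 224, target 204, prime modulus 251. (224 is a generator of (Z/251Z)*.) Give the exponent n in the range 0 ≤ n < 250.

220

Baby-step giant-step with m = ceil(sqrt(250)) = 16.
Baby table (224^j mod 251 for j=0..15):
  0:1  1:224  2:227  3:146  4:74  5:10  6:232  7:11
  8:205  9:238  10:100  11:61  12:110  13:42  14:121  15:247
Giant step factor: 224^(-16) ≡ 86 (mod 251).
Scan 204·86^i mod 251 for i = 0, 1, …:
  i=0: 204   i=1: 225   i=2: 23   i=3: 221
  i=4: 181   i=5: 4   i=6: 93   i=7: 217
  i=8: 88   i=9: 38   i=10: 5   i=11: 179
  i=12: 83   i=13: 110
Match at i=13, j=12: n = 13·16 + 12 = 220.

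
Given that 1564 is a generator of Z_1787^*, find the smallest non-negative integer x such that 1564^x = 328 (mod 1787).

1398

Baby-step giant-step with m = ceil(sqrt(1786)) = 43.
Baby table (1564^j mod 1787 for j=0..42):
  0:1  1:1564  2:1480  3:555  4:1325  5:1167  6:661  7:918
  8:791  9:520  10:195  11:1190  12:893  13:1005  14:1047  15:616
  16:231  17:310  18:563  19:1328  20:498  21:1527  22:796  23:1192
  24:447  25:391  26:370  27:1479  28:778  29:1632  30:612  31:1123
  32:1538  33:130  34:1389  35:1191  36:670  37:698  38:1602  39:154
  40:1398  41:971  42:1481
Giant step factor: 1564^(-43) ≡ 802 (mod 1787).
Scan 328·802^i mod 1787 for i = 0, 1, …:
  i=0: 328   i=1: 367   i=2: 1266   i=3: 316
  i=4: 1465   i=5: 871   i=6: 1612   i=7: 823
  i=8: 643   i=9: 1030     …   i=31: 1583
  i=32: 796
Match at i=32, j=22: x = 32·43 + 22 = 1398.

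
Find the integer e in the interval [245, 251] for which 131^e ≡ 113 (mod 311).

Compute 131^245 mod 311 = 262, then multiply by 131 repeatedly:
  131^245=262  131^246=112  131^247=55  131^248=52  131^249=281
  131^250=113
Found 113 at exponent 250.

250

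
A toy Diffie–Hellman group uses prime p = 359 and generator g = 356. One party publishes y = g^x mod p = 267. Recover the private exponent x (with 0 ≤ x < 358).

347

Baby-step giant-step with m = ceil(sqrt(358)) = 19.
Baby table (356^j mod 359 for j=0..18):
  0:1  1:356  2:9  3:332  4:81  5:116  6:11  7:326
  8:99  9:62  10:173  11:199  12:121  13:355  14:12  15:323
  16:108  17:35  18:254
Giant step factor: 356^(-19) ≡ 155 (mod 359).
Scan 267·155^i mod 359 for i = 0, 1, …:
  i=0: 267   i=1: 100   i=2: 63   i=3: 72
  i=4: 31   i=5: 138   i=6: 209   i=7: 85
  i=8: 251   i=9: 133     …   i=17: 281
  i=18: 116
Match at i=18, j=5: x = 18·19 + 5 = 347.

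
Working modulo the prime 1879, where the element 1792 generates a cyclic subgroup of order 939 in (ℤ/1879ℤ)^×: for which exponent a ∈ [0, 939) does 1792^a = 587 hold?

338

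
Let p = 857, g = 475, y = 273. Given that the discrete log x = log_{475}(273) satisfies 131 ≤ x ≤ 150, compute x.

140

Compute 475^131 mod 857 = 810, then multiply by 475 repeatedly:
  475^131=810  475^132=814  475^133=143  475^134=222  475^135=39
  475^136=528  475^137=556  475^138=144  475^139=697  475^140=273
Found 273 at exponent 140.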